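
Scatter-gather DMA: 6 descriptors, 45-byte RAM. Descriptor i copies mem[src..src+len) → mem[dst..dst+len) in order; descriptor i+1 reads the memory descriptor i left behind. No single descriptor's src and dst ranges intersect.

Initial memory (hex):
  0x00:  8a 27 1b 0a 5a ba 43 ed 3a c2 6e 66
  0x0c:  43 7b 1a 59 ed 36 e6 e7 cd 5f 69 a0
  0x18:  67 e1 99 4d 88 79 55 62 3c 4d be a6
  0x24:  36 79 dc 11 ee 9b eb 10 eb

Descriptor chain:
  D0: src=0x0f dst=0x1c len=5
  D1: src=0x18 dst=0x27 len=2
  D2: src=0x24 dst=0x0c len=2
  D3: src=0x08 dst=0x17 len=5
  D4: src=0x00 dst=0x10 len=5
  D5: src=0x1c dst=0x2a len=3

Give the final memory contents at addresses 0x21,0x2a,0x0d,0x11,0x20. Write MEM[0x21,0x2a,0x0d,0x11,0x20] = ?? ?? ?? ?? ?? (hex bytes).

MEM[0x21,0x2a,0x0d,0x11,0x20] = 4d 59 79 27 e7

#0 dst[0x1c+5] := {0x59,0xed,0x36,0xe6,0xe7}
#1 dst[0x27+2] := {0x67,0xe1}
#2 dst[0x0c+2] := {0x36,0x79}
#3 dst[0x17+5] := {0x3a,0xc2,0x6e,0x66,0x36}
#4 dst[0x10+5] := {0x8a,0x27,0x1b,0x0a,0x5a}
#5 dst[0x2a+3] := {0x59,0xed,0x36}
query mem[0x21]=0x4d, mem[0x2a]=0x59, mem[0x0d]=0x79, mem[0x11]=0x27, mem[0x20]=0xe7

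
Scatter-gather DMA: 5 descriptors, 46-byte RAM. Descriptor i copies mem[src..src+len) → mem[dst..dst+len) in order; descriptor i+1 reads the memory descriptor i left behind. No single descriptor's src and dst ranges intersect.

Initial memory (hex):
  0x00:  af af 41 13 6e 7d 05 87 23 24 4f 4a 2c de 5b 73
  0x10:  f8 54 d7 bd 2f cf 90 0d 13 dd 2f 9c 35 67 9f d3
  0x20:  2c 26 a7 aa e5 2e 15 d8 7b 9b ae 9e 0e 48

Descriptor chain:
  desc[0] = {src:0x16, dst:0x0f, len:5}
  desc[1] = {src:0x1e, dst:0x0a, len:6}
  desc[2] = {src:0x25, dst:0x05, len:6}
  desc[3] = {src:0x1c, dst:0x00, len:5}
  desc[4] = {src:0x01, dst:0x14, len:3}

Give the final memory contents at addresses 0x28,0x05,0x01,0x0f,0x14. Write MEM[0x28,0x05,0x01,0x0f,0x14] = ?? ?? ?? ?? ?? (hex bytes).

  after D0: wrote 5B at 0x0f = 900d13dd2f
  after D1: wrote 6B at 0x0a = 9fd32c26a7aa
  after D2: wrote 6B at 0x05 = 2e15d87b9bae
  after D3: wrote 5B at 0x00 = 35679fd32c
  after D4: wrote 3B at 0x14 = 679fd3
query mem[0x28]=0x7b, mem[0x05]=0x2e, mem[0x01]=0x67, mem[0x0f]=0xaa, mem[0x14]=0x67

MEM[0x28,0x05,0x01,0x0f,0x14] = 7b 2e 67 aa 67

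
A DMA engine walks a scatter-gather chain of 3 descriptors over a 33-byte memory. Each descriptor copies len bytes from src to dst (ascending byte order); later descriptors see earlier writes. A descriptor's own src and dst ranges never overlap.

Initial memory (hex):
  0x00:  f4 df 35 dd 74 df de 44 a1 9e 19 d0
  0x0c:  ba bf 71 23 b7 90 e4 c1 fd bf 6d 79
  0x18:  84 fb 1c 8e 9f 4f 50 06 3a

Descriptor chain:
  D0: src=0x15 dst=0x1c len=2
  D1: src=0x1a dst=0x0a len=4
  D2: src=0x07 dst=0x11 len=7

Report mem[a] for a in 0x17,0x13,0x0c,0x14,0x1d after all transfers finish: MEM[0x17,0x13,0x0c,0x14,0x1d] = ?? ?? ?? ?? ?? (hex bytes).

#0 dst[0x1c+2] := {0xbf,0x6d}
#1 dst[0x0a+4] := {0x1c,0x8e,0xbf,0x6d}
#2 dst[0x11+7] := {0x44,0xa1,0x9e,0x1c,0x8e,0xbf,0x6d}
query mem[0x17]=0x6d, mem[0x13]=0x9e, mem[0x0c]=0xbf, mem[0x14]=0x1c, mem[0x1d]=0x6d

MEM[0x17,0x13,0x0c,0x14,0x1d] = 6d 9e bf 1c 6d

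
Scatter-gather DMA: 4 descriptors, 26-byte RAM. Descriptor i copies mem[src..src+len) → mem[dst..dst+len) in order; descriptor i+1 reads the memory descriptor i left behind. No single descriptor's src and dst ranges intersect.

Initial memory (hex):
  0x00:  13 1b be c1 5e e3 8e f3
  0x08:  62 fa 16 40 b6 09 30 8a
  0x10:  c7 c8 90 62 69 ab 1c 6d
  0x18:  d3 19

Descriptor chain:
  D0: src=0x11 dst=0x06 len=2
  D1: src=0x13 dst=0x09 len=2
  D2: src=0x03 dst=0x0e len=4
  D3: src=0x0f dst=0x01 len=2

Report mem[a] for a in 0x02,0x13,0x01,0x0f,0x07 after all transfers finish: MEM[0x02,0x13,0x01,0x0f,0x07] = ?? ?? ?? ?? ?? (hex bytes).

D0: mem[0x06..0x07] <- [c8 90]
D1: mem[0x09..0x0a] <- [62 69]
D2: mem[0x0e..0x11] <- [c1 5e e3 c8]
D3: mem[0x01..0x02] <- [5e e3]
query mem[0x02]=0xe3, mem[0x13]=0x62, mem[0x01]=0x5e, mem[0x0f]=0x5e, mem[0x07]=0x90

MEM[0x02,0x13,0x01,0x0f,0x07] = e3 62 5e 5e 90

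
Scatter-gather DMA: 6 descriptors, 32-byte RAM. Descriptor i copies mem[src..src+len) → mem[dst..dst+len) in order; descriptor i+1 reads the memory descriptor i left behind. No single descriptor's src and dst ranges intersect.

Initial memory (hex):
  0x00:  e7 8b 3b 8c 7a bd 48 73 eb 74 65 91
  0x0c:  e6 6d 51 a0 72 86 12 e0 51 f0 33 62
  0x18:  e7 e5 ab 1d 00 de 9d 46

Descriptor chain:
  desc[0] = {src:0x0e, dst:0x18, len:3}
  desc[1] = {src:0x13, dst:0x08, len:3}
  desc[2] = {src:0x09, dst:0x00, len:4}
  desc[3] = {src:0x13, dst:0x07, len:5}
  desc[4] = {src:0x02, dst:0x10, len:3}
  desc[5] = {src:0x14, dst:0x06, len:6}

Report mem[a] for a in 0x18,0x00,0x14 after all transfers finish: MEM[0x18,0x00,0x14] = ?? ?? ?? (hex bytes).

D0: mem[0x18..0x1a] <- [51 a0 72]
D1: mem[0x08..0x0a] <- [e0 51 f0]
D2: mem[0x00..0x03] <- [51 f0 91 e6]
D3: mem[0x07..0x0b] <- [e0 51 f0 33 62]
D4: mem[0x10..0x12] <- [91 e6 7a]
D5: mem[0x06..0x0b] <- [51 f0 33 62 51 a0]
query mem[0x18]=0x51, mem[0x00]=0x51, mem[0x14]=0x51

MEM[0x18,0x00,0x14] = 51 51 51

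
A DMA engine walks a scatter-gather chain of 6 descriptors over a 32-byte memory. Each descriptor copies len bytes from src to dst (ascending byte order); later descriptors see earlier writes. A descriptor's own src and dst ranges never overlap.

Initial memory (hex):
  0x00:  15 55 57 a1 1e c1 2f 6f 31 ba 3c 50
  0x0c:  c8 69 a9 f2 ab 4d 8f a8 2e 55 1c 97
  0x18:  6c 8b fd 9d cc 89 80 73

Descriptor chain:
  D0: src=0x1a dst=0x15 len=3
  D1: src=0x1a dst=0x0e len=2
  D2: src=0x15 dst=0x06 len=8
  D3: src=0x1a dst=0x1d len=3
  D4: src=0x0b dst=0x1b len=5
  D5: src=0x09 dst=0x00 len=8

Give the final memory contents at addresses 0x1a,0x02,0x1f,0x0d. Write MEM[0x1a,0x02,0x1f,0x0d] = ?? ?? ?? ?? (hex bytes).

MEM[0x1a,0x02,0x1f,0x0d] = fd fd 9d cc

#0 dst[0x15+3] := {0xfd,0x9d,0xcc}
#1 dst[0x0e+2] := {0xfd,0x9d}
#2 dst[0x06+8] := {0xfd,0x9d,0xcc,0x6c,0x8b,0xfd,0x9d,0xcc}
#3 dst[0x1d+3] := {0xfd,0x9d,0xcc}
#4 dst[0x1b+5] := {0xfd,0x9d,0xcc,0xfd,0x9d}
#5 dst[0x00+8] := {0x6c,0x8b,0xfd,0x9d,0xcc,0xfd,0x9d,0xab}
query mem[0x1a]=0xfd, mem[0x02]=0xfd, mem[0x1f]=0x9d, mem[0x0d]=0xcc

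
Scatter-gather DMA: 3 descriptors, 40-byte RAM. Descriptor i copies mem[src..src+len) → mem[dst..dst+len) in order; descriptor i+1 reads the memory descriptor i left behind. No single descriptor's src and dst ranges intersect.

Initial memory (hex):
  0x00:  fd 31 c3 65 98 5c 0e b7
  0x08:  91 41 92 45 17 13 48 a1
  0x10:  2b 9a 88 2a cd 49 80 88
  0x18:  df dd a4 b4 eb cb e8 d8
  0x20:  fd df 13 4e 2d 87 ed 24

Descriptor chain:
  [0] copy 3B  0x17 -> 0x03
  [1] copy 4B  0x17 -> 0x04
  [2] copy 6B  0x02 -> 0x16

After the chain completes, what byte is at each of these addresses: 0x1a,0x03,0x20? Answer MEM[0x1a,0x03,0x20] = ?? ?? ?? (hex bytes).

MEM[0x1a,0x03,0x20] = dd 88 fd

D0: mem[0x03..0x05] <- [88 df dd]
D1: mem[0x04..0x07] <- [88 df dd a4]
D2: mem[0x16..0x1b] <- [c3 88 88 df dd a4]
query mem[0x1a]=0xdd, mem[0x03]=0x88, mem[0x20]=0xfd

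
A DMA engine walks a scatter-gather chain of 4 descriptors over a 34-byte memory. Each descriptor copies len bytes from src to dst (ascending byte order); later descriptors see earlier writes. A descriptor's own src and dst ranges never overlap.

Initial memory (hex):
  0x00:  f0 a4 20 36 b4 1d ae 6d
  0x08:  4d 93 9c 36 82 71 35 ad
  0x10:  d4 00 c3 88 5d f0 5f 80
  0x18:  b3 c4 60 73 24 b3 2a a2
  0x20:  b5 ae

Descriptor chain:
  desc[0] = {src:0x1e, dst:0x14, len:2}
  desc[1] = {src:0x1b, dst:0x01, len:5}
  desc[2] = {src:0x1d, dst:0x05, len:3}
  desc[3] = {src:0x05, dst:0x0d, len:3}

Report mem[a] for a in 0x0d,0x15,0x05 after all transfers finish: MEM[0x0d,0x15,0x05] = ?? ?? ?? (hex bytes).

MEM[0x0d,0x15,0x05] = b3 a2 b3

  after D0: wrote 2B at 0x14 = 2aa2
  after D1: wrote 5B at 0x01 = 7324b32aa2
  after D2: wrote 3B at 0x05 = b32aa2
  after D3: wrote 3B at 0x0d = b32aa2
query mem[0x0d]=0xb3, mem[0x15]=0xa2, mem[0x05]=0xb3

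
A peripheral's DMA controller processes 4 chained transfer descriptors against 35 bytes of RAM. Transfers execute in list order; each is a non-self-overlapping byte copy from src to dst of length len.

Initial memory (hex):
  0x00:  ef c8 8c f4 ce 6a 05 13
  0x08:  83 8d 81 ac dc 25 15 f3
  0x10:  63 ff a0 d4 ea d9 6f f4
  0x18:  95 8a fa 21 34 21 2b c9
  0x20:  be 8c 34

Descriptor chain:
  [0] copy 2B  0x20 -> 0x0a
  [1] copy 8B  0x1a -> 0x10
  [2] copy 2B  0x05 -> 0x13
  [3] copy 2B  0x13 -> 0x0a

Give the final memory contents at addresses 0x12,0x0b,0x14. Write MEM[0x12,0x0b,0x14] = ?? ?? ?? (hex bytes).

  after D0: wrote 2B at 0x0a = be8c
  after D1: wrote 8B at 0x10 = fa2134212bc9be8c
  after D2: wrote 2B at 0x13 = 6a05
  after D3: wrote 2B at 0x0a = 6a05
query mem[0x12]=0x34, mem[0x0b]=0x05, mem[0x14]=0x05

MEM[0x12,0x0b,0x14] = 34 05 05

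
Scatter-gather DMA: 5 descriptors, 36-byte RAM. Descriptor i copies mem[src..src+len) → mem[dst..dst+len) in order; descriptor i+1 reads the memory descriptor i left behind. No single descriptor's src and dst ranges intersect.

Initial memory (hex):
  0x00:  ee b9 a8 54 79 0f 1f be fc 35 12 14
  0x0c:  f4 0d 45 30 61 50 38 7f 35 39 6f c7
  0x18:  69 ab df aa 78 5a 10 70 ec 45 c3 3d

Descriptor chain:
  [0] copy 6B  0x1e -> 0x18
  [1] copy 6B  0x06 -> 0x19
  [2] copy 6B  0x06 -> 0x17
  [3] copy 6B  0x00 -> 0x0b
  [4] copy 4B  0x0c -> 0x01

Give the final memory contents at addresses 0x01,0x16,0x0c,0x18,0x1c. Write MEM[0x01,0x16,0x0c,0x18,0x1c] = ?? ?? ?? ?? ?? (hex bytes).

MEM[0x01,0x16,0x0c,0x18,0x1c] = b9 6f b9 be 14

  after D0: wrote 6B at 0x18 = 1070ec45c33d
  after D1: wrote 6B at 0x19 = 1fbefc351214
  after D2: wrote 6B at 0x17 = 1fbefc351214
  after D3: wrote 6B at 0x0b = eeb9a854790f
  after D4: wrote 4B at 0x01 = b9a85479
query mem[0x01]=0xb9, mem[0x16]=0x6f, mem[0x0c]=0xb9, mem[0x18]=0xbe, mem[0x1c]=0x14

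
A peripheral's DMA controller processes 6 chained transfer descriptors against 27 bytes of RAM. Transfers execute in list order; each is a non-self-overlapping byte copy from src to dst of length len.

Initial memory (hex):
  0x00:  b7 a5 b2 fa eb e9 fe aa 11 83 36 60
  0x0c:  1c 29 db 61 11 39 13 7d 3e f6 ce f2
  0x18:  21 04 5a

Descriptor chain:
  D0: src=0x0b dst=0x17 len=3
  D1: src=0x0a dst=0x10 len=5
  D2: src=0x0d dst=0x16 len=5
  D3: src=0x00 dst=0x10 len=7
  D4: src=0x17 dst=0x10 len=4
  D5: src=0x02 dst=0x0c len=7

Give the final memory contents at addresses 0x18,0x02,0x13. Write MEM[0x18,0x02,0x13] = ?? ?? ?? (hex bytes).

MEM[0x18,0x02,0x13] = 61 b2 60

D0: mem[0x17..0x19] <- [60 1c 29]
D1: mem[0x10..0x14] <- [36 60 1c 29 db]
D2: mem[0x16..0x1a] <- [29 db 61 36 60]
D3: mem[0x10..0x16] <- [b7 a5 b2 fa eb e9 fe]
D4: mem[0x10..0x13] <- [db 61 36 60]
D5: mem[0x0c..0x12] <- [b2 fa eb e9 fe aa 11]
query mem[0x18]=0x61, mem[0x02]=0xb2, mem[0x13]=0x60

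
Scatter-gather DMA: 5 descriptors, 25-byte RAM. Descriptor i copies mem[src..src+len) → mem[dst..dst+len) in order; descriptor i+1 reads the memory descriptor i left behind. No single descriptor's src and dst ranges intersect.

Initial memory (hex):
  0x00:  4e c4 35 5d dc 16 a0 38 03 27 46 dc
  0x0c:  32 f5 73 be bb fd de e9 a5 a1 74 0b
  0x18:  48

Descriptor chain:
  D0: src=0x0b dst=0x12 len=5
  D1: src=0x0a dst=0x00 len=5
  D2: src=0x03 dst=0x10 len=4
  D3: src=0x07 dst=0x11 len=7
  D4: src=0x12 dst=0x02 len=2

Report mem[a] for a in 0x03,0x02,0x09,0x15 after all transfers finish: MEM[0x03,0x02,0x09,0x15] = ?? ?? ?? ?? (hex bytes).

D0: mem[0x12..0x16] <- [dc 32 f5 73 be]
D1: mem[0x00..0x04] <- [46 dc 32 f5 73]
D2: mem[0x10..0x13] <- [f5 73 16 a0]
D3: mem[0x11..0x17] <- [38 03 27 46 dc 32 f5]
D4: mem[0x02..0x03] <- [03 27]
query mem[0x03]=0x27, mem[0x02]=0x03, mem[0x09]=0x27, mem[0x15]=0xdc

MEM[0x03,0x02,0x09,0x15] = 27 03 27 dc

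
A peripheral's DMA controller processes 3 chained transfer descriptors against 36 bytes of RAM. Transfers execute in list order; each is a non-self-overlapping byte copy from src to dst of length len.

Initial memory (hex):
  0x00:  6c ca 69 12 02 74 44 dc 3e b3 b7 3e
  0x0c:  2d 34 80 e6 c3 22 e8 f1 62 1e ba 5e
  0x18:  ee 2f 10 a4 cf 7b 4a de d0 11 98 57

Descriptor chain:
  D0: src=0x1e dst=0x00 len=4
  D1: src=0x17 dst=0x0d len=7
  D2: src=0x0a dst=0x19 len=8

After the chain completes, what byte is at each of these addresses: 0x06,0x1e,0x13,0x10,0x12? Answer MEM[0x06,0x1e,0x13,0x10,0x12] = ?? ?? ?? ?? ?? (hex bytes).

MEM[0x06,0x1e,0x13,0x10,0x12] = 44 2f 7b 10 cf

D0: mem[0x00..0x03] <- [4a de d0 11]
D1: mem[0x0d..0x13] <- [5e ee 2f 10 a4 cf 7b]
D2: mem[0x19..0x20] <- [b7 3e 2d 5e ee 2f 10 a4]
query mem[0x06]=0x44, mem[0x1e]=0x2f, mem[0x13]=0x7b, mem[0x10]=0x10, mem[0x12]=0xcf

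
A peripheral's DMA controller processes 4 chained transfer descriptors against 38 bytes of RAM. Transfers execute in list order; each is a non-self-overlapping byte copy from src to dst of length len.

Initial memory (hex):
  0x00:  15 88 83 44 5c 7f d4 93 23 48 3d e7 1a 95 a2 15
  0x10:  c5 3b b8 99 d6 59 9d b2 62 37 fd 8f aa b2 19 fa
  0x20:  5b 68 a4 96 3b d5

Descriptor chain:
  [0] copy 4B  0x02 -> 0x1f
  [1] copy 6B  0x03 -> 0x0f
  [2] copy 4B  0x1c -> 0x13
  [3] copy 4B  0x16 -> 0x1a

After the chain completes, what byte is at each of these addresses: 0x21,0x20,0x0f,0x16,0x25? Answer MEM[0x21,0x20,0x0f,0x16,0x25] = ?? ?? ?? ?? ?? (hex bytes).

#0 dst[0x1f+4] := {0x83,0x44,0x5c,0x7f}
#1 dst[0x0f+6] := {0x44,0x5c,0x7f,0xd4,0x93,0x23}
#2 dst[0x13+4] := {0xaa,0xb2,0x19,0x83}
#3 dst[0x1a+4] := {0x83,0xb2,0x62,0x37}
query mem[0x21]=0x5c, mem[0x20]=0x44, mem[0x0f]=0x44, mem[0x16]=0x83, mem[0x25]=0xd5

MEM[0x21,0x20,0x0f,0x16,0x25] = 5c 44 44 83 d5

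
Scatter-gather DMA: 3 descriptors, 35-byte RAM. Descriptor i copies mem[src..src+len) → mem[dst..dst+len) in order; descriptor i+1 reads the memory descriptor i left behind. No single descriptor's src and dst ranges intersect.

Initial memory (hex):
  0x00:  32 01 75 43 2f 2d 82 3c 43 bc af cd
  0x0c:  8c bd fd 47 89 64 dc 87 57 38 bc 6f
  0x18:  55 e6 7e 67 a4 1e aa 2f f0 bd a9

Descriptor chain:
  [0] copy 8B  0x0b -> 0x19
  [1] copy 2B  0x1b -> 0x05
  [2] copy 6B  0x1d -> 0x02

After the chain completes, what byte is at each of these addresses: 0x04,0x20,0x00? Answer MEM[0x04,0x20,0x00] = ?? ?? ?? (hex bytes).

MEM[0x04,0x20,0x00] = 64 dc 32

[0] 0x0b->0x19 len=8 : cd 8c bd fd 47 89 64 dc
[1] 0x1b->0x05 len=2 : bd fd
[2] 0x1d->0x02 len=6 : 47 89 64 dc bd a9
query mem[0x04]=0x64, mem[0x20]=0xdc, mem[0x00]=0x32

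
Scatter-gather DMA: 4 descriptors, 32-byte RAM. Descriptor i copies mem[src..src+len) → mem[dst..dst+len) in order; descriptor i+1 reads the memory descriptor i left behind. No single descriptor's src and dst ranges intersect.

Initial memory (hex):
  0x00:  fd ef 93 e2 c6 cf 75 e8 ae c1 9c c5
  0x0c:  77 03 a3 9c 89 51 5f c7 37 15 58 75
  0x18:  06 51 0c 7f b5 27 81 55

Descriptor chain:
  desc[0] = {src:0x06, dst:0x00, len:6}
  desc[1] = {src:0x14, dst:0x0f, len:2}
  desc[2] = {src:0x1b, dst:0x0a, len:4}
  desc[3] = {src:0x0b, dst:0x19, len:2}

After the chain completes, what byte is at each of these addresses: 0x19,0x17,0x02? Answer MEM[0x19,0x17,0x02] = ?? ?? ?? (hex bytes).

[0] 0x06->0x00 len=6 : 75 e8 ae c1 9c c5
[1] 0x14->0x0f len=2 : 37 15
[2] 0x1b->0x0a len=4 : 7f b5 27 81
[3] 0x0b->0x19 len=2 : b5 27
query mem[0x19]=0xb5, mem[0x17]=0x75, mem[0x02]=0xae

MEM[0x19,0x17,0x02] = b5 75 ae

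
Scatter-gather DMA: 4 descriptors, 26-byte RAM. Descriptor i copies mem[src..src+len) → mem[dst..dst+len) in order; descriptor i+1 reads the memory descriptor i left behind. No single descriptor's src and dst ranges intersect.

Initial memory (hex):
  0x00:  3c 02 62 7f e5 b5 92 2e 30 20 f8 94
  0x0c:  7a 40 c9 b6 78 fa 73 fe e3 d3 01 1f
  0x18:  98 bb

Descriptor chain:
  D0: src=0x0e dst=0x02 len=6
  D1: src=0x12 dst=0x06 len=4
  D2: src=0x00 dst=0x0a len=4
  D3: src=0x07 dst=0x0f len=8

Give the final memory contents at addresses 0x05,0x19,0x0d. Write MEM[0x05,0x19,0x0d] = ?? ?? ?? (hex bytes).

MEM[0x05,0x19,0x0d] = fa bb b6

#0 dst[0x02+6] := {0xc9,0xb6,0x78,0xfa,0x73,0xfe}
#1 dst[0x06+4] := {0x73,0xfe,0xe3,0xd3}
#2 dst[0x0a+4] := {0x3c,0x02,0xc9,0xb6}
#3 dst[0x0f+8] := {0xfe,0xe3,0xd3,0x3c,0x02,0xc9,0xb6,0xc9}
query mem[0x05]=0xfa, mem[0x19]=0xbb, mem[0x0d]=0xb6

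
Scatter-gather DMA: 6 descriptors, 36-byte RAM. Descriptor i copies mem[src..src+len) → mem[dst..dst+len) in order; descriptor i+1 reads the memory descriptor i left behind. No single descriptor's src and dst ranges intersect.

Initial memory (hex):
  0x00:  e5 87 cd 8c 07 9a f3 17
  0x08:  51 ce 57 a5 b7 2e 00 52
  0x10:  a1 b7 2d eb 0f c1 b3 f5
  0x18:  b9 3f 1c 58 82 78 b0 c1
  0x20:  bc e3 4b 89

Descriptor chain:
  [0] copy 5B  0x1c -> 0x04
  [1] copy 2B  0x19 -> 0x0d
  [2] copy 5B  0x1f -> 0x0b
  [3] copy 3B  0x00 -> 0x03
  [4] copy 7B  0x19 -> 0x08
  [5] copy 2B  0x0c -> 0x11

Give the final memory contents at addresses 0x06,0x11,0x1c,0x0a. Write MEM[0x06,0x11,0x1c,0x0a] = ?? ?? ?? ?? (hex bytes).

#0 dst[0x04+5] := {0x82,0x78,0xb0,0xc1,0xbc}
#1 dst[0x0d+2] := {0x3f,0x1c}
#2 dst[0x0b+5] := {0xc1,0xbc,0xe3,0x4b,0x89}
#3 dst[0x03+3] := {0xe5,0x87,0xcd}
#4 dst[0x08+7] := {0x3f,0x1c,0x58,0x82,0x78,0xb0,0xc1}
#5 dst[0x11+2] := {0x78,0xb0}
query mem[0x06]=0xb0, mem[0x11]=0x78, mem[0x1c]=0x82, mem[0x0a]=0x58

MEM[0x06,0x11,0x1c,0x0a] = b0 78 82 58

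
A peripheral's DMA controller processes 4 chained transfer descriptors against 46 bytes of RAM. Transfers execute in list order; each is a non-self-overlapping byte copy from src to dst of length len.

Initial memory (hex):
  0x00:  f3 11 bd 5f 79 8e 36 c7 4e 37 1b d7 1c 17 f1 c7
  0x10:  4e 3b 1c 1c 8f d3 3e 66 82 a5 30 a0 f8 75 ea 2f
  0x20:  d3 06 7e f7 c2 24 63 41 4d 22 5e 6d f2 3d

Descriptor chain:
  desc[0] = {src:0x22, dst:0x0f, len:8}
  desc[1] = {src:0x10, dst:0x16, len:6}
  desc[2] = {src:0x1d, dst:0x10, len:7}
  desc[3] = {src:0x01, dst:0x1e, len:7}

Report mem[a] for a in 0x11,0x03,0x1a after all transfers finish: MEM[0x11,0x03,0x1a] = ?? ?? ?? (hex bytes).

#0 dst[0x0f+8] := {0x7e,0xf7,0xc2,0x24,0x63,0x41,0x4d,0x22}
#1 dst[0x16+6] := {0xf7,0xc2,0x24,0x63,0x41,0x4d}
#2 dst[0x10+7] := {0x75,0xea,0x2f,0xd3,0x06,0x7e,0xf7}
#3 dst[0x1e+7] := {0x11,0xbd,0x5f,0x79,0x8e,0x36,0xc7}
query mem[0x11]=0xea, mem[0x03]=0x5f, mem[0x1a]=0x41

MEM[0x11,0x03,0x1a] = ea 5f 41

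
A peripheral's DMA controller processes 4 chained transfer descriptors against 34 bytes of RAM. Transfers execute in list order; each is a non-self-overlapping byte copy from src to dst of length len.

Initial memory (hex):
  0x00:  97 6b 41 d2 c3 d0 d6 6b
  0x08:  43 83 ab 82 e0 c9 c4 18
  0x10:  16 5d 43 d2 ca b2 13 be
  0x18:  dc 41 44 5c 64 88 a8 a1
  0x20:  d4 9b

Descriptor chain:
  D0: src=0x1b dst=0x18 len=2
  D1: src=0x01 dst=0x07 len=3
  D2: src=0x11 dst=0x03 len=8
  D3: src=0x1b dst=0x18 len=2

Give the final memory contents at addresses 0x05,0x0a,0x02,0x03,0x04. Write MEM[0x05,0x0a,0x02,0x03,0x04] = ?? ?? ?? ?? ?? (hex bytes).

  after D0: wrote 2B at 0x18 = 5c64
  after D1: wrote 3B at 0x07 = 6b41d2
  after D2: wrote 8B at 0x03 = 5d43d2cab213be5c
  after D3: wrote 2B at 0x18 = 5c64
query mem[0x05]=0xd2, mem[0x0a]=0x5c, mem[0x02]=0x41, mem[0x03]=0x5d, mem[0x04]=0x43

MEM[0x05,0x0a,0x02,0x03,0x04] = d2 5c 41 5d 43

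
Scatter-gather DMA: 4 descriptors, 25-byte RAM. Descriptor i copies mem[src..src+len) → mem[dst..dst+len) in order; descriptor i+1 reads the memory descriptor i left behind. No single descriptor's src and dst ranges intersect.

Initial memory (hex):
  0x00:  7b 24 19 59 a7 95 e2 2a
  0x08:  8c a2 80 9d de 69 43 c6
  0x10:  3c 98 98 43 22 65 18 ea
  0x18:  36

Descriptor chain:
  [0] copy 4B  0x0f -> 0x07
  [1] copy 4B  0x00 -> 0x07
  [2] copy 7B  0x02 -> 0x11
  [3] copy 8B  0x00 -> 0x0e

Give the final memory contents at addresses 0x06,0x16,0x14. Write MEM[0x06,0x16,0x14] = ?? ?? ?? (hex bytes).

[0] 0x0f->0x07 len=4 : c6 3c 98 98
[1] 0x00->0x07 len=4 : 7b 24 19 59
[2] 0x02->0x11 len=7 : 19 59 a7 95 e2 7b 24
[3] 0x00->0x0e len=8 : 7b 24 19 59 a7 95 e2 7b
query mem[0x06]=0xe2, mem[0x16]=0x7b, mem[0x14]=0xe2

MEM[0x06,0x16,0x14] = e2 7b e2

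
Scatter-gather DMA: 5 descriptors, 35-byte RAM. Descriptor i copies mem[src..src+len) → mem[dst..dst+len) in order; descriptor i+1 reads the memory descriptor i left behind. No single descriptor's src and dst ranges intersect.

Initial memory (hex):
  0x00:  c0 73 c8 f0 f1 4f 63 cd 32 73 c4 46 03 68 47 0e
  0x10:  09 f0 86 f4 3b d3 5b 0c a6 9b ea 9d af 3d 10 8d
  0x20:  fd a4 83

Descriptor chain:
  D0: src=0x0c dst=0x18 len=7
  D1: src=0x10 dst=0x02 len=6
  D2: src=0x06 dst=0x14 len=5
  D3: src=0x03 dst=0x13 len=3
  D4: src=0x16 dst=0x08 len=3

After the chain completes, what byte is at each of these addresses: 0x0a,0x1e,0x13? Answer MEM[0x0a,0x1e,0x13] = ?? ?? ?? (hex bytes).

MEM[0x0a,0x1e,0x13] = c4 86 f0

  after D0: wrote 7B at 0x18 = 0368470e09f086
  after D1: wrote 6B at 0x02 = 09f086f43bd3
  after D2: wrote 5B at 0x14 = 3bd33273c4
  after D3: wrote 3B at 0x13 = f086f4
  after D4: wrote 3B at 0x08 = 3273c4
query mem[0x0a]=0xc4, mem[0x1e]=0x86, mem[0x13]=0xf0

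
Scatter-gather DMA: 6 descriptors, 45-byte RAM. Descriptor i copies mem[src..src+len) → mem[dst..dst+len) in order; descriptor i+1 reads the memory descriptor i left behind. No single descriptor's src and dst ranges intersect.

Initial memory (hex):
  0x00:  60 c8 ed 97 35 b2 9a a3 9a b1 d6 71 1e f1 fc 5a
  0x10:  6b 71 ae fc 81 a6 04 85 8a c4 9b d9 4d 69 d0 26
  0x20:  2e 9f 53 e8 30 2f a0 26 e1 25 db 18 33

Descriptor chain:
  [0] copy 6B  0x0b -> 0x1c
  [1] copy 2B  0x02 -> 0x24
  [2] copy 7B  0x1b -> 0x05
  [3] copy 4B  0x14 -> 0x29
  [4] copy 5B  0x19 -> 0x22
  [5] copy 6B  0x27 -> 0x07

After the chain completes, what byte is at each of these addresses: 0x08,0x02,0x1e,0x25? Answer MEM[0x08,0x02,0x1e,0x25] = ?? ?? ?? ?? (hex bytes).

  after D0: wrote 6B at 0x1c = 711ef1fc5a6b
  after D1: wrote 2B at 0x24 = ed97
  after D2: wrote 7B at 0x05 = d9711ef1fc5a6b
  after D3: wrote 4B at 0x29 = 81a60485
  after D4: wrote 5B at 0x22 = c49bd9711e
  after D5: wrote 6B at 0x07 = 26e181a60485
query mem[0x08]=0xe1, mem[0x02]=0xed, mem[0x1e]=0xf1, mem[0x25]=0x71

MEM[0x08,0x02,0x1e,0x25] = e1 ed f1 71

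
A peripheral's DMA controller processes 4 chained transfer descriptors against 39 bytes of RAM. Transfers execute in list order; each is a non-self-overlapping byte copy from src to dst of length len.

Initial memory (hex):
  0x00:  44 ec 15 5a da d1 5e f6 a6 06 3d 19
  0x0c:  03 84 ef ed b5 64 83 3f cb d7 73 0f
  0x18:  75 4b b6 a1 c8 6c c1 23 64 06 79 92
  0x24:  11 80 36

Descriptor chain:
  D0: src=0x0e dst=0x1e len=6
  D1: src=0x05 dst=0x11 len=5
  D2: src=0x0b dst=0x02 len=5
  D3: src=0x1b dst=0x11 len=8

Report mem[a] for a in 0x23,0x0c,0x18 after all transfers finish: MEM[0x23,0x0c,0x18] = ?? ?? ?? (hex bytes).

[0] 0x0e->0x1e len=6 : ef ed b5 64 83 3f
[1] 0x05->0x11 len=5 : d1 5e f6 a6 06
[2] 0x0b->0x02 len=5 : 19 03 84 ef ed
[3] 0x1b->0x11 len=8 : a1 c8 6c ef ed b5 64 83
query mem[0x23]=0x3f, mem[0x0c]=0x03, mem[0x18]=0x83

MEM[0x23,0x0c,0x18] = 3f 03 83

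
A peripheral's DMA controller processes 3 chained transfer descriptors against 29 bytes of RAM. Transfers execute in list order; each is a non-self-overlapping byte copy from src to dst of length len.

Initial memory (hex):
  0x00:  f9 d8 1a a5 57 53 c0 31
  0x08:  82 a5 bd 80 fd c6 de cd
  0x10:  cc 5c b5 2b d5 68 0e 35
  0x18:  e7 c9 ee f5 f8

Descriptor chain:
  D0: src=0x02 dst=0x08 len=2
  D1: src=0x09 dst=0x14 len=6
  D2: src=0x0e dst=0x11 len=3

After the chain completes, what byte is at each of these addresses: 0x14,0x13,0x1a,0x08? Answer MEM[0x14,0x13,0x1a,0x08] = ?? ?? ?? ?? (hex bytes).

  after D0: wrote 2B at 0x08 = 1aa5
  after D1: wrote 6B at 0x14 = a5bd80fdc6de
  after D2: wrote 3B at 0x11 = decdcc
query mem[0x14]=0xa5, mem[0x13]=0xcc, mem[0x1a]=0xee, mem[0x08]=0x1a

MEM[0x14,0x13,0x1a,0x08] = a5 cc ee 1a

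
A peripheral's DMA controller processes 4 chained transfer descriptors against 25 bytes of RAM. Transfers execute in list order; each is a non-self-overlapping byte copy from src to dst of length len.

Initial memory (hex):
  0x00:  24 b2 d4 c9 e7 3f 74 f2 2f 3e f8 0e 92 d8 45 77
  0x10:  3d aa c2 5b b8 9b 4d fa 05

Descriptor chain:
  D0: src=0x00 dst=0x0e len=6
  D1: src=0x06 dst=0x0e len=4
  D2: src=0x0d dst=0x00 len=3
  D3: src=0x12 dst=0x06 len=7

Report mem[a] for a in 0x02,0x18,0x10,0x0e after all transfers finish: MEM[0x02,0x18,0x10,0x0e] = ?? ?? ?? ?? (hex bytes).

#0 dst[0x0e+6] := {0x24,0xb2,0xd4,0xc9,0xe7,0x3f}
#1 dst[0x0e+4] := {0x74,0xf2,0x2f,0x3e}
#2 dst[0x00+3] := {0xd8,0x74,0xf2}
#3 dst[0x06+7] := {0xe7,0x3f,0xb8,0x9b,0x4d,0xfa,0x05}
query mem[0x02]=0xf2, mem[0x18]=0x05, mem[0x10]=0x2f, mem[0x0e]=0x74

MEM[0x02,0x18,0x10,0x0e] = f2 05 2f 74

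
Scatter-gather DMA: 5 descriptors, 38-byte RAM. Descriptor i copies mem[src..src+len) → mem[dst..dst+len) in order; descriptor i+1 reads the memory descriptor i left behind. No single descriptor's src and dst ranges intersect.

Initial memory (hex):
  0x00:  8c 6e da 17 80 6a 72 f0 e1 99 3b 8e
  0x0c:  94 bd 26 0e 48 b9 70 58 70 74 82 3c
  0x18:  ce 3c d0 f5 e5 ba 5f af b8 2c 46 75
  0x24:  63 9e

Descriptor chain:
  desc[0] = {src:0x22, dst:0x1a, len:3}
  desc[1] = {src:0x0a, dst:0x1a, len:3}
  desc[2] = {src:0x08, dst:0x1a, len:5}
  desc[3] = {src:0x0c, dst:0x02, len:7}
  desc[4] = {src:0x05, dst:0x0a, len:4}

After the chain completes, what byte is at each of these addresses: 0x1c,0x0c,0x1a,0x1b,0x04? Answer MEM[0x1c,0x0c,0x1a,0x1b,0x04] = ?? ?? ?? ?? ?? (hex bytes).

MEM[0x1c,0x0c,0x1a,0x1b,0x04] = 3b b9 e1 99 26

D0: mem[0x1a..0x1c] <- [46 75 63]
D1: mem[0x1a..0x1c] <- [3b 8e 94]
D2: mem[0x1a..0x1e] <- [e1 99 3b 8e 94]
D3: mem[0x02..0x08] <- [94 bd 26 0e 48 b9 70]
D4: mem[0x0a..0x0d] <- [0e 48 b9 70]
query mem[0x1c]=0x3b, mem[0x0c]=0xb9, mem[0x1a]=0xe1, mem[0x1b]=0x99, mem[0x04]=0x26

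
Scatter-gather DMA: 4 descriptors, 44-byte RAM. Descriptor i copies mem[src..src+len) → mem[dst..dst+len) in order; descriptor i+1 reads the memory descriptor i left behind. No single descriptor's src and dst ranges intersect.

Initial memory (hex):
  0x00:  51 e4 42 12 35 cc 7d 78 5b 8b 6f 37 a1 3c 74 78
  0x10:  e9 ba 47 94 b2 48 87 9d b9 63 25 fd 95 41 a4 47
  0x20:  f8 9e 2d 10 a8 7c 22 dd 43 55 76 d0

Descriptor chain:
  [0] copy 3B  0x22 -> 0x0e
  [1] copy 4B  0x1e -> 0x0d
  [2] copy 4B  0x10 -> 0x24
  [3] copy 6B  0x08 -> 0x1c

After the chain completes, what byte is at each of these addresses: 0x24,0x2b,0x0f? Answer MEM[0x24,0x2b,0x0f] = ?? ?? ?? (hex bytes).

  after D0: wrote 3B at 0x0e = 2d10a8
  after D1: wrote 4B at 0x0d = a447f89e
  after D2: wrote 4B at 0x24 = 9eba4794
  after D3: wrote 6B at 0x1c = 5b8b6f37a1a4
query mem[0x24]=0x9e, mem[0x2b]=0xd0, mem[0x0f]=0xf8

MEM[0x24,0x2b,0x0f] = 9e d0 f8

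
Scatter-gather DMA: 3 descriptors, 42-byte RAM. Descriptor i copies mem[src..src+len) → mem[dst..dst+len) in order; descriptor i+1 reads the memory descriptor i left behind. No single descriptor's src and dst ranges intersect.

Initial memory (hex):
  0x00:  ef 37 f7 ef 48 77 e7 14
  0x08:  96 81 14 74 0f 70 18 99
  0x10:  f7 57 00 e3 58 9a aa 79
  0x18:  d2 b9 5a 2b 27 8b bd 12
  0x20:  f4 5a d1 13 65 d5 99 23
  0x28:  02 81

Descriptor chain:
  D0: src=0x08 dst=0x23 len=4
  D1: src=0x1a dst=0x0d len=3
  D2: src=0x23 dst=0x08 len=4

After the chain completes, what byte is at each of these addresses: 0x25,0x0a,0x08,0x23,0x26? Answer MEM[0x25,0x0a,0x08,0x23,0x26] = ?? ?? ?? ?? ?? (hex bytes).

#0 dst[0x23+4] := {0x96,0x81,0x14,0x74}
#1 dst[0x0d+3] := {0x5a,0x2b,0x27}
#2 dst[0x08+4] := {0x96,0x81,0x14,0x74}
query mem[0x25]=0x14, mem[0x0a]=0x14, mem[0x08]=0x96, mem[0x23]=0x96, mem[0x26]=0x74

MEM[0x25,0x0a,0x08,0x23,0x26] = 14 14 96 96 74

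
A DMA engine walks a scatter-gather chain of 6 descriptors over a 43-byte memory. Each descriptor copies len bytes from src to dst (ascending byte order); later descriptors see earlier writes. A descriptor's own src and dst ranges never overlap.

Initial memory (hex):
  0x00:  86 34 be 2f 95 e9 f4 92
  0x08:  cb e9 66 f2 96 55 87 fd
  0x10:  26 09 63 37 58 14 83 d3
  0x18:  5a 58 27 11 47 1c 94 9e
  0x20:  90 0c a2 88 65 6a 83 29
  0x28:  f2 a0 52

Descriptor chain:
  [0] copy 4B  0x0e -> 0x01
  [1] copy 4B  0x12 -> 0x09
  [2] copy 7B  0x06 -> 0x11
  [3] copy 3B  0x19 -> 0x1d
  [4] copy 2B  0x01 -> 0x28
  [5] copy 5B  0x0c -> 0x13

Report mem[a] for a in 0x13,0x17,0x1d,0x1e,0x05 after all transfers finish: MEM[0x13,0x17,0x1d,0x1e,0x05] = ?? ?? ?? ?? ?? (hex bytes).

MEM[0x13,0x17,0x1d,0x1e,0x05] = 14 26 58 27 e9

D0: mem[0x01..0x04] <- [87 fd 26 09]
D1: mem[0x09..0x0c] <- [63 37 58 14]
D2: mem[0x11..0x17] <- [f4 92 cb 63 37 58 14]
D3: mem[0x1d..0x1f] <- [58 27 11]
D4: mem[0x28..0x29] <- [87 fd]
D5: mem[0x13..0x17] <- [14 55 87 fd 26]
query mem[0x13]=0x14, mem[0x17]=0x26, mem[0x1d]=0x58, mem[0x1e]=0x27, mem[0x05]=0xe9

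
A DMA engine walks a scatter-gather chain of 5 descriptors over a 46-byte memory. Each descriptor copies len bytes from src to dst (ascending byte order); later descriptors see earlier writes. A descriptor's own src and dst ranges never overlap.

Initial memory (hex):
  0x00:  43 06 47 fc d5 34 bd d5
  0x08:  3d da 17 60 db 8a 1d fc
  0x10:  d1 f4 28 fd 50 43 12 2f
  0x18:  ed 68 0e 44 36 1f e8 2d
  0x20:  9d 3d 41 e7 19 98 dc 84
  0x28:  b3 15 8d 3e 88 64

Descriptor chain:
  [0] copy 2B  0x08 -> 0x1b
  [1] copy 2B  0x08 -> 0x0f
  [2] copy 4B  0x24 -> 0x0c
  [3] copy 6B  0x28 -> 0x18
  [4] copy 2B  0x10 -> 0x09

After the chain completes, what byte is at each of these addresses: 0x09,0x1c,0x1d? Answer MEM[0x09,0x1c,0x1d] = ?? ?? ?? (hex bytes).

MEM[0x09,0x1c,0x1d] = da 88 64

[0] 0x08->0x1b len=2 : 3d da
[1] 0x08->0x0f len=2 : 3d da
[2] 0x24->0x0c len=4 : 19 98 dc 84
[3] 0x28->0x18 len=6 : b3 15 8d 3e 88 64
[4] 0x10->0x09 len=2 : da f4
query mem[0x09]=0xda, mem[0x1c]=0x88, mem[0x1d]=0x64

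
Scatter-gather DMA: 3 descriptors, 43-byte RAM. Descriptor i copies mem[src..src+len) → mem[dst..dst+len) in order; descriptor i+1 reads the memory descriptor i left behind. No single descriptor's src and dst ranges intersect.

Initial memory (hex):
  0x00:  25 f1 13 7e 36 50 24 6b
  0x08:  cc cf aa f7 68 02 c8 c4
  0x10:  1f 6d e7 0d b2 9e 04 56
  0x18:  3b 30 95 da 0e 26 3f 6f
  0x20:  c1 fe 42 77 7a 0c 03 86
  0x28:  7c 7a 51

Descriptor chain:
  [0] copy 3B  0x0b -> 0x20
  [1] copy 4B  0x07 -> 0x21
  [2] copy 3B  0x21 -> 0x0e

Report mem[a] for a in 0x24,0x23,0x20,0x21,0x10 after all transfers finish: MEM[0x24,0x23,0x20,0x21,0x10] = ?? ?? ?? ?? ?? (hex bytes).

[0] 0x0b->0x20 len=3 : f7 68 02
[1] 0x07->0x21 len=4 : 6b cc cf aa
[2] 0x21->0x0e len=3 : 6b cc cf
query mem[0x24]=0xaa, mem[0x23]=0xcf, mem[0x20]=0xf7, mem[0x21]=0x6b, mem[0x10]=0xcf

MEM[0x24,0x23,0x20,0x21,0x10] = aa cf f7 6b cf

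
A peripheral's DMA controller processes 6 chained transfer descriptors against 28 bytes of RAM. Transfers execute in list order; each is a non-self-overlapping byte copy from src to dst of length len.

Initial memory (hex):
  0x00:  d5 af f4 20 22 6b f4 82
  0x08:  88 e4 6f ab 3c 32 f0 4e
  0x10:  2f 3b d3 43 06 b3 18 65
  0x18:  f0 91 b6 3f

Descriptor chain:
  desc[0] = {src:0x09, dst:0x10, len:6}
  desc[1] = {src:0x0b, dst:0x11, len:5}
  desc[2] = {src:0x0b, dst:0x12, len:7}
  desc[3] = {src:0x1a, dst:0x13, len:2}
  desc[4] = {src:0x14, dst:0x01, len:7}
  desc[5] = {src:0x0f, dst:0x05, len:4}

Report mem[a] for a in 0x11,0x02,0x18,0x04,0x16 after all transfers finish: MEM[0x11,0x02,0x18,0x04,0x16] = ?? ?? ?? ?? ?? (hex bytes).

  after D0: wrote 6B at 0x10 = e46fab3c32f0
  after D1: wrote 5B at 0x11 = ab3c32f04e
  after D2: wrote 7B at 0x12 = ab3c32f04ee4ab
  after D3: wrote 2B at 0x13 = b63f
  after D4: wrote 7B at 0x01 = 3ff04ee4ab91b6
  after D5: wrote 4B at 0x05 = 4ee4abab
query mem[0x11]=0xab, mem[0x02]=0xf0, mem[0x18]=0xab, mem[0x04]=0xe4, mem[0x16]=0x4e

MEM[0x11,0x02,0x18,0x04,0x16] = ab f0 ab e4 4e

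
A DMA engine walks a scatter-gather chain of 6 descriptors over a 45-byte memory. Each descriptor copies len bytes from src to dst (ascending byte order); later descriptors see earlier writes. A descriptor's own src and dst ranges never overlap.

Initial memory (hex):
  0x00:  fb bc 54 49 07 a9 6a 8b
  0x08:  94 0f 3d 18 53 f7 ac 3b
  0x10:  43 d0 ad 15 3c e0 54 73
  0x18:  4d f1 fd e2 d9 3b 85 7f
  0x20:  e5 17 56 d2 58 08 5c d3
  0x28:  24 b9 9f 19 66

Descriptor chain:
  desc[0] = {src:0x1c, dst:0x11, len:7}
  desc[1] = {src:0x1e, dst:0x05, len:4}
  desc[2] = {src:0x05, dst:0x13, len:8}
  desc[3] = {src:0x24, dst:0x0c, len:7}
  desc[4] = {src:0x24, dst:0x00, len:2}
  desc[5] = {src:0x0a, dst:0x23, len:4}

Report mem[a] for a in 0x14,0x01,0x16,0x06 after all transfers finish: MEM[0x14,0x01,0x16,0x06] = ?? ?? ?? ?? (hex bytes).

D0: mem[0x11..0x17] <- [d9 3b 85 7f e5 17 56]
D1: mem[0x05..0x08] <- [85 7f e5 17]
D2: mem[0x13..0x1a] <- [85 7f e5 17 0f 3d 18 53]
D3: mem[0x0c..0x12] <- [58 08 5c d3 24 b9 9f]
D4: mem[0x00..0x01] <- [58 08]
D5: mem[0x23..0x26] <- [3d 18 58 08]
query mem[0x14]=0x7f, mem[0x01]=0x08, mem[0x16]=0x17, mem[0x06]=0x7f

MEM[0x14,0x01,0x16,0x06] = 7f 08 17 7f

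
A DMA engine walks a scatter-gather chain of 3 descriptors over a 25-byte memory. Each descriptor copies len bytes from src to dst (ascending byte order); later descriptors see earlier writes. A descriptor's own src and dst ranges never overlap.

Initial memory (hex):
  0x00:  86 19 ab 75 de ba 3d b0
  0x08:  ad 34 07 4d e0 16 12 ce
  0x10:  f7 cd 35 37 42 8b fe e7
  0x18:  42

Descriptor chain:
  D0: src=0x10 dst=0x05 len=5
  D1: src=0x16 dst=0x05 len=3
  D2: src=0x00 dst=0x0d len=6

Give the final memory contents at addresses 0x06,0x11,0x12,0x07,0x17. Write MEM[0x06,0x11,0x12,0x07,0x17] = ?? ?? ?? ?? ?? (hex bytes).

MEM[0x06,0x11,0x12,0x07,0x17] = e7 de fe 42 e7

#0 dst[0x05+5] := {0xf7,0xcd,0x35,0x37,0x42}
#1 dst[0x05+3] := {0xfe,0xe7,0x42}
#2 dst[0x0d+6] := {0x86,0x19,0xab,0x75,0xde,0xfe}
query mem[0x06]=0xe7, mem[0x11]=0xde, mem[0x12]=0xfe, mem[0x07]=0x42, mem[0x17]=0xe7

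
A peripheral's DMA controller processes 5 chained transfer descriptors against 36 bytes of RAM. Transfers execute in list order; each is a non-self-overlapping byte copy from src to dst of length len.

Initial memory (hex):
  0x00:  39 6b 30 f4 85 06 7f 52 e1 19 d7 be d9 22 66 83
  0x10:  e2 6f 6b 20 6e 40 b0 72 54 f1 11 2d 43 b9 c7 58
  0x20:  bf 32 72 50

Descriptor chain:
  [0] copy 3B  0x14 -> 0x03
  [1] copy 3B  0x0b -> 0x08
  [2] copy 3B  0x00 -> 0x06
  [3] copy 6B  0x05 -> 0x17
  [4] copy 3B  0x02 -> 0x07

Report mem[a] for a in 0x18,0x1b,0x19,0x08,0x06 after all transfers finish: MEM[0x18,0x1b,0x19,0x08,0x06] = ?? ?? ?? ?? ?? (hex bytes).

#0 dst[0x03+3] := {0x6e,0x40,0xb0}
#1 dst[0x08+3] := {0xbe,0xd9,0x22}
#2 dst[0x06+3] := {0x39,0x6b,0x30}
#3 dst[0x17+6] := {0xb0,0x39,0x6b,0x30,0xd9,0x22}
#4 dst[0x07+3] := {0x30,0x6e,0x40}
query mem[0x18]=0x39, mem[0x1b]=0xd9, mem[0x19]=0x6b, mem[0x08]=0x6e, mem[0x06]=0x39

MEM[0x18,0x1b,0x19,0x08,0x06] = 39 d9 6b 6e 39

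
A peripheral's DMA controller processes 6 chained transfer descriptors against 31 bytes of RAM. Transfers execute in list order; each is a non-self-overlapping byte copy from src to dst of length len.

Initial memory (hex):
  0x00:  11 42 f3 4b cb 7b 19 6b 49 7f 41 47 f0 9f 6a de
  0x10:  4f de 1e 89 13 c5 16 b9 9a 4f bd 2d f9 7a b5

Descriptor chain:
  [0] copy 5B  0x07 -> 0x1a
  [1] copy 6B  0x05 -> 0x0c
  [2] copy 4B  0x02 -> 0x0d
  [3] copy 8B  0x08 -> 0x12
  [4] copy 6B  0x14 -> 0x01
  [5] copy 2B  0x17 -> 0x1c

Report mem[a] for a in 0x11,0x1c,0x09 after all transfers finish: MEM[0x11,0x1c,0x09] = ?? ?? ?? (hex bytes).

  after D0: wrote 5B at 0x1a = 6b497f4147
  after D1: wrote 6B at 0x0c = 7b196b497f41
  after D2: wrote 4B at 0x0d = f34bcb7b
  after D3: wrote 8B at 0x12 = 497f41477bf34bcb
  after D4: wrote 6B at 0x01 = 41477bf34bcb
  after D5: wrote 2B at 0x1c = f34b
query mem[0x11]=0x41, mem[0x1c]=0xf3, mem[0x09]=0x7f

MEM[0x11,0x1c,0x09] = 41 f3 7f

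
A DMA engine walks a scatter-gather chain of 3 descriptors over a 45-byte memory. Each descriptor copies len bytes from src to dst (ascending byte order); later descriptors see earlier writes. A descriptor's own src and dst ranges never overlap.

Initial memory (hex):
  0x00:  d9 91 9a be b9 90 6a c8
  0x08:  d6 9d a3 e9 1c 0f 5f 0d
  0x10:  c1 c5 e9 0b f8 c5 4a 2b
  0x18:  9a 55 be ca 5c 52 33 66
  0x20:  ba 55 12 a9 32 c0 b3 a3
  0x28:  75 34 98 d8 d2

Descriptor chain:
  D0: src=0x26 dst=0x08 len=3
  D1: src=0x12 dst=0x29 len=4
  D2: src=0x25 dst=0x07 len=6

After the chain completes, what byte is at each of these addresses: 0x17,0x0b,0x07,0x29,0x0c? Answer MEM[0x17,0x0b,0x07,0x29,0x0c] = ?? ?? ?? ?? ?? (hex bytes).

D0: mem[0x08..0x0a] <- [b3 a3 75]
D1: mem[0x29..0x2c] <- [e9 0b f8 c5]
D2: mem[0x07..0x0c] <- [c0 b3 a3 75 e9 0b]
query mem[0x17]=0x2b, mem[0x0b]=0xe9, mem[0x07]=0xc0, mem[0x29]=0xe9, mem[0x0c]=0x0b

MEM[0x17,0x0b,0x07,0x29,0x0c] = 2b e9 c0 e9 0b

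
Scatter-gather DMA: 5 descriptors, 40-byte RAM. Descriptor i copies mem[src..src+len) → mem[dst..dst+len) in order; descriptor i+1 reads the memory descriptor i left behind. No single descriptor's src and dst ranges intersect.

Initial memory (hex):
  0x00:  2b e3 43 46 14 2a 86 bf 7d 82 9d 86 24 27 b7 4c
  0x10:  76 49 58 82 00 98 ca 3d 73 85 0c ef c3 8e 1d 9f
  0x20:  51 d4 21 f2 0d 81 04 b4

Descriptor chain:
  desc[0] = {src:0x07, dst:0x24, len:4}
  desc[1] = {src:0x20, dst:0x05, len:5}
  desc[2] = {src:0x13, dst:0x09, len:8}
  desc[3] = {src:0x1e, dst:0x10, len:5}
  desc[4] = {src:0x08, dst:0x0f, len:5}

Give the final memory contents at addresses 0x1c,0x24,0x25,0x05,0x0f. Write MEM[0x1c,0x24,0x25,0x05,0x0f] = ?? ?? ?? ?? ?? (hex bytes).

MEM[0x1c,0x24,0x25,0x05,0x0f] = c3 bf 7d 51 f2

#0 dst[0x24+4] := {0xbf,0x7d,0x82,0x9d}
#1 dst[0x05+5] := {0x51,0xd4,0x21,0xf2,0xbf}
#2 dst[0x09+8] := {0x82,0x00,0x98,0xca,0x3d,0x73,0x85,0x0c}
#3 dst[0x10+5] := {0x1d,0x9f,0x51,0xd4,0x21}
#4 dst[0x0f+5] := {0xf2,0x82,0x00,0x98,0xca}
query mem[0x1c]=0xc3, mem[0x24]=0xbf, mem[0x25]=0x7d, mem[0x05]=0x51, mem[0x0f]=0xf2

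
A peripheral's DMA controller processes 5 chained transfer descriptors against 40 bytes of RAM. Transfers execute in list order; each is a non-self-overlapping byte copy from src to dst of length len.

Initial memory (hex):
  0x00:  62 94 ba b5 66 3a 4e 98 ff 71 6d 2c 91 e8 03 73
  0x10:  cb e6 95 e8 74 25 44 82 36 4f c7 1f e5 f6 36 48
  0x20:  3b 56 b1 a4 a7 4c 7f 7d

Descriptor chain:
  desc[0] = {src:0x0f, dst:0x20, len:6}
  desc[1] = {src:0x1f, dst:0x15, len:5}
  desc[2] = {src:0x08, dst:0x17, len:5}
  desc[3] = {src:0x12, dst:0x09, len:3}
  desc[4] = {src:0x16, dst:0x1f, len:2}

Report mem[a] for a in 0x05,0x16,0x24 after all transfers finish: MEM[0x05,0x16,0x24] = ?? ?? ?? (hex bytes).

  after D0: wrote 6B at 0x20 = 73cbe695e874
  after D1: wrote 5B at 0x15 = 4873cbe695
  after D2: wrote 5B at 0x17 = ff716d2c91
  after D3: wrote 3B at 0x09 = 95e874
  after D4: wrote 2B at 0x1f = 73ff
query mem[0x05]=0x3a, mem[0x16]=0x73, mem[0x24]=0xe8

MEM[0x05,0x16,0x24] = 3a 73 e8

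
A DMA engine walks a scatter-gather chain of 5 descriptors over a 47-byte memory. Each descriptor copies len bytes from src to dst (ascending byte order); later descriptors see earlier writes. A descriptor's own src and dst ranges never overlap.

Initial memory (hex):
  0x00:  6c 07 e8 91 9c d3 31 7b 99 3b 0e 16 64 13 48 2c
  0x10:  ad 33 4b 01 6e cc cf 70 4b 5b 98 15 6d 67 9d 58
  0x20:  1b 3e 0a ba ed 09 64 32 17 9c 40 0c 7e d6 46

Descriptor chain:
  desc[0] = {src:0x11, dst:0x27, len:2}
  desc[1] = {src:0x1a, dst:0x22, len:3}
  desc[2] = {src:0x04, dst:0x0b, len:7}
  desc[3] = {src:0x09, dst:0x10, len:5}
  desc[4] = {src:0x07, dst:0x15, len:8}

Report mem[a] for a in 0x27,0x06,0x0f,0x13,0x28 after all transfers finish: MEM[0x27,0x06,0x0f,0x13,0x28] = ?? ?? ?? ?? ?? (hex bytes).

MEM[0x27,0x06,0x0f,0x13,0x28] = 33 31 99 d3 4b

D0: mem[0x27..0x28] <- [33 4b]
D1: mem[0x22..0x24] <- [98 15 6d]
D2: mem[0x0b..0x11] <- [9c d3 31 7b 99 3b 0e]
D3: mem[0x10..0x14] <- [3b 0e 9c d3 31]
D4: mem[0x15..0x1c] <- [7b 99 3b 0e 9c d3 31 7b]
query mem[0x27]=0x33, mem[0x06]=0x31, mem[0x0f]=0x99, mem[0x13]=0xd3, mem[0x28]=0x4b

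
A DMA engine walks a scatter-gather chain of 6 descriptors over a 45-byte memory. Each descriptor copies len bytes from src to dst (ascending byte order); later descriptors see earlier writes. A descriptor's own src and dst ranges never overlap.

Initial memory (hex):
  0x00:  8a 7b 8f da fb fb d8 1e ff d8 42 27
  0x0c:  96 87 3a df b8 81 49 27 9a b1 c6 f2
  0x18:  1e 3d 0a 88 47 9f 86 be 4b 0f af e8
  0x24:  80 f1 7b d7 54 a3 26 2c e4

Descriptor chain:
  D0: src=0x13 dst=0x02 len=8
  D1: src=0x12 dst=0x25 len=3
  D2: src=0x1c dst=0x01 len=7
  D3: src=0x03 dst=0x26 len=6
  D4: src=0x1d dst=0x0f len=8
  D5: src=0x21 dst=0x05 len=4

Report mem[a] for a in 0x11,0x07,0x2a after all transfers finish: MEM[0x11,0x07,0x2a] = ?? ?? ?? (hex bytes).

#0 dst[0x02+8] := {0x27,0x9a,0xb1,0xc6,0xf2,0x1e,0x3d,0x0a}
#1 dst[0x25+3] := {0x49,0x27,0x9a}
#2 dst[0x01+7] := {0x47,0x9f,0x86,0xbe,0x4b,0x0f,0xaf}
#3 dst[0x26+6] := {0x86,0xbe,0x4b,0x0f,0xaf,0x3d}
#4 dst[0x0f+8] := {0x9f,0x86,0xbe,0x4b,0x0f,0xaf,0xe8,0x80}
#5 dst[0x05+4] := {0x0f,0xaf,0xe8,0x80}
query mem[0x11]=0xbe, mem[0x07]=0xe8, mem[0x2a]=0xaf

MEM[0x11,0x07,0x2a] = be e8 af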